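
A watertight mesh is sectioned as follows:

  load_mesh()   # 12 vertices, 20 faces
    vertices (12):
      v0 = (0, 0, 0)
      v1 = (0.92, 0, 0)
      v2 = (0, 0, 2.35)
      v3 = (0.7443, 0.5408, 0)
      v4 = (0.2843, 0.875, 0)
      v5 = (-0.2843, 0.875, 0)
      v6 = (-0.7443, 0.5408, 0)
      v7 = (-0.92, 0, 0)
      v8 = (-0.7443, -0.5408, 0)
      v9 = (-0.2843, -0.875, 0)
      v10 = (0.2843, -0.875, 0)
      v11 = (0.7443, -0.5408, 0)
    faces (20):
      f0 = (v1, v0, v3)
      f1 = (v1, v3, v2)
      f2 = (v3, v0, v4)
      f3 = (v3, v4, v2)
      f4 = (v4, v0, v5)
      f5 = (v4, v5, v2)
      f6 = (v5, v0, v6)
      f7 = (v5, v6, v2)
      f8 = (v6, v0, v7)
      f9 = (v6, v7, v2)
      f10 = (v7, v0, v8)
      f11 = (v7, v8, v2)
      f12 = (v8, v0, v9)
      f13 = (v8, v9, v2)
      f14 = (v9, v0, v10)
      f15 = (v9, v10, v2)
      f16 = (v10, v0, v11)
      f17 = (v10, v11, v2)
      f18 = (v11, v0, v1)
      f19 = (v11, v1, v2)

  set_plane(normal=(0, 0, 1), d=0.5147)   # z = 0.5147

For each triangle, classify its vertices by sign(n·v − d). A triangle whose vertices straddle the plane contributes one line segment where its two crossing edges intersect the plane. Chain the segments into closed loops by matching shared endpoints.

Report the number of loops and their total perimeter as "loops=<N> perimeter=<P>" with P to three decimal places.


Straddling triangles (10 of 20):
  (v1,v3,v2) [--+] → (0.581282, 0.422353, 0.5147)–(0.7185, 0, 0.5147)  len=0.4441
  (v3,v4,v2) [--+] → (0.222032, 0.683356, 0.5147)–(0.581282, 0.422353, 0.5147)  len=0.4441
  (v4,v5,v2) [--+] → (-0.222032, 0.683356, 0.5147)–(0.222032, 0.683356, 0.5147)  len=0.4441
  (v5,v6,v2) [--+] → (-0.581282, 0.422353, 0.5147)–(-0.222032, 0.683356, 0.5147)  len=0.4441
  (v6,v7,v2) [--+] → (-0.7185, 0, 0.5147)–(-0.581282, 0.422353, 0.5147)  len=0.4441
  (v7,v8,v2) [--+] → (-0.581282, -0.422353, 0.5147)–(-0.7185, 0, 0.5147)  len=0.4441
  (v8,v9,v2) [--+] → (-0.222032, -0.683356, 0.5147)–(-0.581282, -0.422353, 0.5147)  len=0.4441
  (v9,v10,v2) [--+] → (0.222032, -0.683356, 0.5147)–(-0.222032, -0.683356, 0.5147)  len=0.4441
  (v10,v11,v2) [--+] → (0.581282, -0.422353, 0.5147)–(0.222032, -0.683356, 0.5147)  len=0.4441
  (v11,v1,v2) [--+] → (0.7185, 0, 0.5147)–(0.581282, -0.422353, 0.5147)  len=0.4441

Chained into 1 loop(s):
  loop 1: 10 segments, perimeter = 4.4407
Total perimeter = 4.441

loops=1 perimeter=4.441


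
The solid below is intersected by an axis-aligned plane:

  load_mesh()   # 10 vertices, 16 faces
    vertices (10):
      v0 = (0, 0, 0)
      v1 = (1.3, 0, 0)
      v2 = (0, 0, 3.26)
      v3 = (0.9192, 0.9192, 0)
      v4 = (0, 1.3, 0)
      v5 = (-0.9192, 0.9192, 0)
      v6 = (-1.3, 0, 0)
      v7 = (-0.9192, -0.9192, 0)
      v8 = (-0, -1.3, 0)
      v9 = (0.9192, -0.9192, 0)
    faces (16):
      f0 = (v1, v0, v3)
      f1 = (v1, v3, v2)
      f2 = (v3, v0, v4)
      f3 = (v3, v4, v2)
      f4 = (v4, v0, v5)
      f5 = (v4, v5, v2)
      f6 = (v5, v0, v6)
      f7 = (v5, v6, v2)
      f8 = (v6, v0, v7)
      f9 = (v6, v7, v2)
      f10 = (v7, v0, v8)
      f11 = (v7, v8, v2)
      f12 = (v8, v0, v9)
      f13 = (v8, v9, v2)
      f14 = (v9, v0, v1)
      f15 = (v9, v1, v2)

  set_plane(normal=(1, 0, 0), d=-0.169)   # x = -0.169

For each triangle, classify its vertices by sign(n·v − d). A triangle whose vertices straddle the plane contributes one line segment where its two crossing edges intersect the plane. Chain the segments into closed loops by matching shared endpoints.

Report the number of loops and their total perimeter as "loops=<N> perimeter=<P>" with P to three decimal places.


loops=1 perimeter=8.676

Straddling triangles (8 of 16):
  (v4,v0,v5) [++-] → (-0.169, 0.169, 0)–(-0.169, 1.22999, 0)  len=1.0610
  (v4,v5,v2) [+-+] → (-0.169, 1.22999, 0)–(-0.169, 0.169, 2.66063)  len=2.8644
  (v5,v0,v6) [-+-] → (-0.169, 0.169, 0)–(-0.169, 0, 0)  len=0.1690
  (v5,v6,v2) [--+] → (-0.169, 0, 2.8362)–(-0.169, 0.169, 2.66063)  len=0.2437
  (v6,v0,v7) [-+-] → (-0.169, 0, 0)–(-0.169, -0.169, 0)  len=0.1690
  (v6,v7,v2) [--+] → (-0.169, -0.169, 2.66063)–(-0.169, 0, 2.8362)  len=0.2437
  (v7,v0,v8) [-++] → (-0.169, -0.169, 0)–(-0.169, -1.22999, 0)  len=1.0610
  (v7,v8,v2) [-++] → (-0.169, -1.22999, 0)–(-0.169, -0.169, 2.66063)  len=2.8644

Chained into 1 loop(s):
  loop 1: 8 segments, perimeter = 8.6761
Total perimeter = 8.676


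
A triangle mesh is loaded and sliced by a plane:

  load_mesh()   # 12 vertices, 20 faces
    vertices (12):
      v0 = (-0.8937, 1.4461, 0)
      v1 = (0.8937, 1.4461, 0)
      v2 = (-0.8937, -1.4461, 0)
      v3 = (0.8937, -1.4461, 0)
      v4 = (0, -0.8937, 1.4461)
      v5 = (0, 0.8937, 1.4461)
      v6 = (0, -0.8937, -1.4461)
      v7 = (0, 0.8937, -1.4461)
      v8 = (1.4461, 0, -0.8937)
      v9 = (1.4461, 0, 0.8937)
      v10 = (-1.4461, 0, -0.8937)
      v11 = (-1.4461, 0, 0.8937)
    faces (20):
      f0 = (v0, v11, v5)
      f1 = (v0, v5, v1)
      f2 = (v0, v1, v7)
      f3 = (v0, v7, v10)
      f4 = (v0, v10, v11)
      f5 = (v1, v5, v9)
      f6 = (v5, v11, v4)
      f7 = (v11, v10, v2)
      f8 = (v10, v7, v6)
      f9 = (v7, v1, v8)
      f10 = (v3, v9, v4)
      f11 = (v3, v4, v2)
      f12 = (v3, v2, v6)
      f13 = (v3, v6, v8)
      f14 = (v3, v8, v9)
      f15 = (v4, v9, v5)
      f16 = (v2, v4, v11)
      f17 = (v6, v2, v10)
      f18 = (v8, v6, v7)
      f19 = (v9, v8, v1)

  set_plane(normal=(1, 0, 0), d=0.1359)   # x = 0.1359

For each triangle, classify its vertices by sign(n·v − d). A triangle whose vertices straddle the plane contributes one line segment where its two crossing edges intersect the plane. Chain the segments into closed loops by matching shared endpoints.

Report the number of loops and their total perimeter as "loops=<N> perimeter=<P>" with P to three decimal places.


Straddling triangles (10 of 20):
  (v0,v5,v1) [--+] → (0.1359, 0.9777, 1.2262)–(0.1359, 1.4461, 0)  len=1.3126
  (v0,v1,v7) [-+-] → (0.1359, 1.4461, 0)–(0.1359, 0.9777, -1.2262)  len=1.3126
  (v1,v5,v9) [+-+] → (0.1359, 0.9777, 1.2262)–(0.1359, 0.809713, 1.39419)  len=0.2376
  (v7,v1,v8) [-++] → (0.1359, 0.9777, -1.2262)–(0.1359, 0.809713, -1.39419)  len=0.2376
  (v3,v9,v4) [++-] → (0.1359, -0.809713, 1.39419)–(0.1359, -0.9777, 1.2262)  len=0.2376
  (v3,v4,v2) [+--] → (0.1359, -0.9777, 1.2262)–(0.1359, -1.4461, 0)  len=1.3126
  (v3,v2,v6) [+--] → (0.1359, -1.4461, 0)–(0.1359, -0.9777, -1.2262)  len=1.3126
  (v3,v6,v8) [+-+] → (0.1359, -0.9777, -1.2262)–(0.1359, -0.809713, -1.39419)  len=0.2376
  (v4,v9,v5) [-+-] → (0.1359, -0.809713, 1.39419)–(0.1359, 0.809713, 1.39419)  len=1.6194
  (v8,v6,v7) [+--] → (0.1359, -0.809713, -1.39419)–(0.1359, 0.809713, -1.39419)  len=1.6194

Chained into 1 loop(s):
  loop 1: 10 segments, perimeter = 9.4396
Total perimeter = 9.440

loops=1 perimeter=9.440


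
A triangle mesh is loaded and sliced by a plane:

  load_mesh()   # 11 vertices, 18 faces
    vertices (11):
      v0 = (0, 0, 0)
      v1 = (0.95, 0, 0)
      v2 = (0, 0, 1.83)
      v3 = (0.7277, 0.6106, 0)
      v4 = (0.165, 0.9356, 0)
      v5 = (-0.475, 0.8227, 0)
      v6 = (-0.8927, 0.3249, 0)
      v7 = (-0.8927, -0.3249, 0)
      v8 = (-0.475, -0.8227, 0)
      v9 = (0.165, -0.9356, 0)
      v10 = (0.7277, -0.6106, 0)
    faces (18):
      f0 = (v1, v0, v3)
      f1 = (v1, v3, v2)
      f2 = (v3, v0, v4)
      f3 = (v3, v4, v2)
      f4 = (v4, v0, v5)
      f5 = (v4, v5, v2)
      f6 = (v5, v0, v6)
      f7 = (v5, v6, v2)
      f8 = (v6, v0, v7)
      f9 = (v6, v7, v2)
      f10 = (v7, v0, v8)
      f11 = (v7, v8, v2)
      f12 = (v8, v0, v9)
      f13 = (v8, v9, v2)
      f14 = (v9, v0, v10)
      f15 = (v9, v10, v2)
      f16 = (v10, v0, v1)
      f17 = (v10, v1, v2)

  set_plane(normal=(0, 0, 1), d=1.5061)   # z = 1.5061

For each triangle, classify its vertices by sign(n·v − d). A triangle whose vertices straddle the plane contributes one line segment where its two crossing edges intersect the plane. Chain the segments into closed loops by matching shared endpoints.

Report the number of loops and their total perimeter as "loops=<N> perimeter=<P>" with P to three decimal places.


loops=1 perimeter=1.035

Straddling triangles (9 of 18):
  (v1,v3,v2) [--+] → (0.128799, 0.108073, 1.5061)–(0.168145, 0, 1.5061)  len=0.1150
  (v3,v4,v2) [--+] → (0.0292041, 0.165596, 1.5061)–(0.128799, 0.108073, 1.5061)  len=0.1150
  (v4,v5,v2) [--+] → (-0.0840724, 0.145613, 1.5061)–(0.0292041, 0.165596, 1.5061)  len=0.1150
  (v5,v6,v2) [--+] → (-0.158003, 0.0575055, 1.5061)–(-0.0840724, 0.145613, 1.5061)  len=0.1150
  (v6,v7,v2) [--+] → (-0.158003, -0.0575055, 1.5061)–(-0.158003, 0.0575055, 1.5061)  len=0.1150
  (v7,v8,v2) [--+] → (-0.0840724, -0.145613, 1.5061)–(-0.158003, -0.0575055, 1.5061)  len=0.1150
  (v8,v9,v2) [--+] → (0.0292041, -0.165596, 1.5061)–(-0.0840724, -0.145613, 1.5061)  len=0.1150
  (v9,v10,v2) [--+] → (0.128799, -0.108073, 1.5061)–(0.0292041, -0.165596, 1.5061)  len=0.1150
  (v10,v1,v2) [--+] → (0.168145, 0, 1.5061)–(0.128799, -0.108073, 1.5061)  len=0.1150

Chained into 1 loop(s):
  loop 1: 9 segments, perimeter = 1.0351
Total perimeter = 1.035


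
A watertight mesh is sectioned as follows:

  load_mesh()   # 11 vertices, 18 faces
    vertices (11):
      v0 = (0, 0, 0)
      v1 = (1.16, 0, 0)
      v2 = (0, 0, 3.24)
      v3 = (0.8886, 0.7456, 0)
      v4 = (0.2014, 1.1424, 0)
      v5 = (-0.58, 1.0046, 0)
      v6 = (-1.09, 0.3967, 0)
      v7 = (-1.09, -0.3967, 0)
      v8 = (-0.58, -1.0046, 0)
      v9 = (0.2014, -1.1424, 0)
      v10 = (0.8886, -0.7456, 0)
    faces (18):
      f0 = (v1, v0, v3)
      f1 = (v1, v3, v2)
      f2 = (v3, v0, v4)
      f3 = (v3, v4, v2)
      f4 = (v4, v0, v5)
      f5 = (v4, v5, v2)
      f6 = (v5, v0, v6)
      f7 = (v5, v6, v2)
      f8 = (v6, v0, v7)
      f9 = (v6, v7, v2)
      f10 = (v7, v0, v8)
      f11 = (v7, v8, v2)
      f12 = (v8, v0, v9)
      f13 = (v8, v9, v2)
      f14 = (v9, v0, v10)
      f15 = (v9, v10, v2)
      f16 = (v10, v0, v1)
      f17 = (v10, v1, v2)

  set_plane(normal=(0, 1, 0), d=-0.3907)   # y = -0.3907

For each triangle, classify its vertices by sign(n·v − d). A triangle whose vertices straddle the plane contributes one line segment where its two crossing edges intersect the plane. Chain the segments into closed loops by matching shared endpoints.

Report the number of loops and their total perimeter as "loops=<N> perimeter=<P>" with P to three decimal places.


loops=1 perimeter=6.949

Straddling triangles (10 of 18):
  (v6,v0,v7) [++-] → (-1.07351, -0.3907, 0)–(-1.09, -0.3907, 0)  len=0.0165
  (v6,v7,v2) [+-+] → (-1.09, -0.3907, 0)–(-1.07351, -0.3907, 0.0490043)  len=0.0517
  (v7,v0,v8) [-+-] → (-1.07351, -0.3907, 0)–(-0.225568, -0.3907, 0)  len=0.8479
  (v7,v8,v2) [--+] → (-0.225568, -0.3907, 1.97993)–(-1.07351, -0.3907, 0.0490043)  len=2.1089
  (v8,v0,v9) [-+-] → (-0.225568, -0.3907, 0)–(0.0688787, -0.3907, 0)  len=0.2944
  (v8,v9,v2) [--+] → (0.0688787, -0.3907, 2.13192)–(-0.225568, -0.3907, 1.97993)  len=0.3314
  (v9,v0,v10) [-+-] → (0.0688787, -0.3907, 0)–(0.465633, -0.3907, 0)  len=0.3968
  (v9,v10,v2) [--+] → (0.465633, -0.3907, 1.54222)–(0.0688787, -0.3907, 2.13192)  len=0.7108
  (v10,v0,v1) [-++] → (0.465633, -0.3907, 0)–(1.01778, -0.3907, 0)  len=0.5522
  (v10,v1,v2) [-++] → (1.01778, -0.3907, 0)–(0.465633, -0.3907, 1.54222)  len=1.6381

Chained into 1 loop(s):
  loop 1: 10 segments, perimeter = 6.9486
Total perimeter = 6.949


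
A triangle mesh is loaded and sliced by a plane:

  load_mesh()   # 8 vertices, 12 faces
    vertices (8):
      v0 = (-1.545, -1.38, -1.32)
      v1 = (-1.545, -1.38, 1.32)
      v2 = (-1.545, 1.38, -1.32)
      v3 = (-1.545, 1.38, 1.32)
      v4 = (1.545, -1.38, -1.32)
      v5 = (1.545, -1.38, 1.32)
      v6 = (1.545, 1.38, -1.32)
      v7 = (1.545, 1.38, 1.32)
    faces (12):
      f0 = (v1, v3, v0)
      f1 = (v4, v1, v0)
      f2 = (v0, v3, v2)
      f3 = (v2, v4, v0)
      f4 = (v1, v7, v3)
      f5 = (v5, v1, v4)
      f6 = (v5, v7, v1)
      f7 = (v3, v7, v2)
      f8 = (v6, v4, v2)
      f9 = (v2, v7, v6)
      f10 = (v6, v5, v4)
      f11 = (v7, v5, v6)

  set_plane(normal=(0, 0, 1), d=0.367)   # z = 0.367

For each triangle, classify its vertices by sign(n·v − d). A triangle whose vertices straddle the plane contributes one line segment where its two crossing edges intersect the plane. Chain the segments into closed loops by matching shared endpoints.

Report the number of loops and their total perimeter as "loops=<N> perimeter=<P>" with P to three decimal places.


Straddling triangles (8 of 12):
  (v1,v3,v0) [++-] → (-1.545, 0.383682, 0.367)–(-1.545, -1.38, 0.367)  len=1.7637
  (v4,v1,v0) [-+-] → (-0.429557, -1.38, 0.367)–(-1.545, -1.38, 0.367)  len=1.1154
  (v0,v3,v2) [-+-] → (-1.545, 0.383682, 0.367)–(-1.545, 1.38, 0.367)  len=0.9963
  (v5,v1,v4) [++-] → (-0.429557, -1.38, 0.367)–(1.545, -1.38, 0.367)  len=1.9746
  (v3,v7,v2) [++-] → (0.429557, 1.38, 0.367)–(-1.545, 1.38, 0.367)  len=1.9746
  (v2,v7,v6) [-+-] → (0.429557, 1.38, 0.367)–(1.545, 1.38, 0.367)  len=1.1154
  (v6,v5,v4) [-+-] → (1.545, -0.383682, 0.367)–(1.545, -1.38, 0.367)  len=0.9963
  (v7,v5,v6) [++-] → (1.545, -0.383682, 0.367)–(1.545, 1.38, 0.367)  len=1.7637

Chained into 1 loop(s):
  loop 1: 8 segments, perimeter = 11.7000
Total perimeter = 11.700

loops=1 perimeter=11.700


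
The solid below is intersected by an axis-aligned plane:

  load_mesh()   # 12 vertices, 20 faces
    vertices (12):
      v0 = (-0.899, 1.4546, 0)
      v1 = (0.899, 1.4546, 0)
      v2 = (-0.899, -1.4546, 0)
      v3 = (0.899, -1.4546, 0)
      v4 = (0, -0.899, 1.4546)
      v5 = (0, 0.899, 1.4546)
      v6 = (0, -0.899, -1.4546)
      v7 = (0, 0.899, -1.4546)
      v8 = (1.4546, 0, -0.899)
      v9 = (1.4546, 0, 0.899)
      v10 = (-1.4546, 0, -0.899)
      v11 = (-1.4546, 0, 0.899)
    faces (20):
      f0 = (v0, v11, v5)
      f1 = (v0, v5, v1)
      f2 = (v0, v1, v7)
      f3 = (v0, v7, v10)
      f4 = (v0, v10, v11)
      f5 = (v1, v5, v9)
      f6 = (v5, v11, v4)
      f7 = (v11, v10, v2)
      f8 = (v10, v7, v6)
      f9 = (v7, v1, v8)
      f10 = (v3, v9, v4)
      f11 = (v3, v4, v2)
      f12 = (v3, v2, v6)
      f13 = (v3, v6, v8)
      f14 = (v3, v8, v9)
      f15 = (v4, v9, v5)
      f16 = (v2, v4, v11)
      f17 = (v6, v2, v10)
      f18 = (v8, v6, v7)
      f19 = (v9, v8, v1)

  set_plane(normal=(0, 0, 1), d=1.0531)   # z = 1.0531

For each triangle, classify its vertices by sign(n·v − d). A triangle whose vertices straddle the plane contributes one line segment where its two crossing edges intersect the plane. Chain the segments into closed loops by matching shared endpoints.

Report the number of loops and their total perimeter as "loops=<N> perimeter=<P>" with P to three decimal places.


Straddling triangles (8 of 20):
  (v0,v11,v5) [--+] → (-1.05116, 0.249345, 1.0531)–(-0.248143, 1.05236, 1.0531)  len=1.1356
  (v0,v5,v1) [-+-] → (-0.248143, 1.05236, 1.0531)–(0.248143, 1.05236, 1.0531)  len=0.4963
  (v1,v5,v9) [-+-] → (0.248143, 1.05236, 1.0531)–(1.05116, 0.249345, 1.0531)  len=1.1356
  (v5,v11,v4) [+-+] → (-1.05116, 0.249345, 1.0531)–(-1.05116, -0.249345, 1.0531)  len=0.4987
  (v3,v9,v4) [--+] → (1.05116, -0.249345, 1.0531)–(0.248143, -1.05236, 1.0531)  len=1.1356
  (v3,v4,v2) [-+-] → (0.248143, -1.05236, 1.0531)–(-0.248143, -1.05236, 1.0531)  len=0.4963
  (v4,v9,v5) [+-+] → (1.05116, -0.249345, 1.0531)–(1.05116, 0.249345, 1.0531)  len=0.4987
  (v2,v4,v11) [-+-] → (-0.248143, -1.05236, 1.0531)–(-1.05116, -0.249345, 1.0531)  len=1.1356

Chained into 1 loop(s):
  loop 1: 8 segments, perimeter = 6.5325
Total perimeter = 6.532

loops=1 perimeter=6.532


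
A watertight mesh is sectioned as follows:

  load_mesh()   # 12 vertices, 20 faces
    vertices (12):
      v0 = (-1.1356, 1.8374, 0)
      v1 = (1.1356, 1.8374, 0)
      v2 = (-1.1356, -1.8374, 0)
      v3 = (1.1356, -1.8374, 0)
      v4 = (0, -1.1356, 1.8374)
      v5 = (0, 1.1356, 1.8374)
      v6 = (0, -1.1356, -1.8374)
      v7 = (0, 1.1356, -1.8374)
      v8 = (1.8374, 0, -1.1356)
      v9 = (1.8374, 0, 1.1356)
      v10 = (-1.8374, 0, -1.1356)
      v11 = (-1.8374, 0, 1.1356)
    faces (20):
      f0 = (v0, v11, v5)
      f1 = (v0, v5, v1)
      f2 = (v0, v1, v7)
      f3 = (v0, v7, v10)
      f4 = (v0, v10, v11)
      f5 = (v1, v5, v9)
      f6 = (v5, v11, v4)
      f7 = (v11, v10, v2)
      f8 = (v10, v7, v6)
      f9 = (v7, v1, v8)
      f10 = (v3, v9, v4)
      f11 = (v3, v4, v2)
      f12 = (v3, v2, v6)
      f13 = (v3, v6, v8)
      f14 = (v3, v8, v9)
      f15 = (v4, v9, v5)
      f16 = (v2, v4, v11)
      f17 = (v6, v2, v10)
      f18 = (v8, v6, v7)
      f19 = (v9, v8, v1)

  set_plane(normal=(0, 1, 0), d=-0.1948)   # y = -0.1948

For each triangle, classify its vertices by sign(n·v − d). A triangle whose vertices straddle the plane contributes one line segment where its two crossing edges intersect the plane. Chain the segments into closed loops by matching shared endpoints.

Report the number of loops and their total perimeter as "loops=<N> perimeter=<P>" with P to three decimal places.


Straddling triangles (10 of 20):
  (v5,v11,v4) [++-] → (-1.52221, -0.1948, 1.25599)–(0, -0.1948, 1.8374)  len=1.6295
  (v11,v10,v2) [++-] → (-1.763, -0.1948, -1.0152)–(-1.763, -0.1948, 1.0152)  len=2.0304
  (v10,v7,v6) [++-] → (0, -0.1948, -1.8374)–(-1.52221, -0.1948, -1.25599)  len=1.6295
  (v3,v9,v4) [-+-] → (1.763, -0.1948, 1.0152)–(1.52221, -0.1948, 1.25599)  len=0.3405
  (v3,v6,v8) [--+] → (1.52221, -0.1948, -1.25599)–(1.763, -0.1948, -1.0152)  len=0.3405
  (v3,v8,v9) [-++] → (1.763, -0.1948, -1.0152)–(1.763, -0.1948, 1.0152)  len=2.0304
  (v4,v9,v5) [-++] → (1.52221, -0.1948, 1.25599)–(0, -0.1948, 1.8374)  len=1.6295
  (v2,v4,v11) [--+] → (-1.52221, -0.1948, 1.25599)–(-1.763, -0.1948, 1.0152)  len=0.3405
  (v6,v2,v10) [--+] → (-1.763, -0.1948, -1.0152)–(-1.52221, -0.1948, -1.25599)  len=0.3405
  (v8,v6,v7) [+-+] → (1.52221, -0.1948, -1.25599)–(0, -0.1948, -1.8374)  len=1.6295

Chained into 1 loop(s):
  loop 1: 10 segments, perimeter = 11.9408
Total perimeter = 11.941

loops=1 perimeter=11.941


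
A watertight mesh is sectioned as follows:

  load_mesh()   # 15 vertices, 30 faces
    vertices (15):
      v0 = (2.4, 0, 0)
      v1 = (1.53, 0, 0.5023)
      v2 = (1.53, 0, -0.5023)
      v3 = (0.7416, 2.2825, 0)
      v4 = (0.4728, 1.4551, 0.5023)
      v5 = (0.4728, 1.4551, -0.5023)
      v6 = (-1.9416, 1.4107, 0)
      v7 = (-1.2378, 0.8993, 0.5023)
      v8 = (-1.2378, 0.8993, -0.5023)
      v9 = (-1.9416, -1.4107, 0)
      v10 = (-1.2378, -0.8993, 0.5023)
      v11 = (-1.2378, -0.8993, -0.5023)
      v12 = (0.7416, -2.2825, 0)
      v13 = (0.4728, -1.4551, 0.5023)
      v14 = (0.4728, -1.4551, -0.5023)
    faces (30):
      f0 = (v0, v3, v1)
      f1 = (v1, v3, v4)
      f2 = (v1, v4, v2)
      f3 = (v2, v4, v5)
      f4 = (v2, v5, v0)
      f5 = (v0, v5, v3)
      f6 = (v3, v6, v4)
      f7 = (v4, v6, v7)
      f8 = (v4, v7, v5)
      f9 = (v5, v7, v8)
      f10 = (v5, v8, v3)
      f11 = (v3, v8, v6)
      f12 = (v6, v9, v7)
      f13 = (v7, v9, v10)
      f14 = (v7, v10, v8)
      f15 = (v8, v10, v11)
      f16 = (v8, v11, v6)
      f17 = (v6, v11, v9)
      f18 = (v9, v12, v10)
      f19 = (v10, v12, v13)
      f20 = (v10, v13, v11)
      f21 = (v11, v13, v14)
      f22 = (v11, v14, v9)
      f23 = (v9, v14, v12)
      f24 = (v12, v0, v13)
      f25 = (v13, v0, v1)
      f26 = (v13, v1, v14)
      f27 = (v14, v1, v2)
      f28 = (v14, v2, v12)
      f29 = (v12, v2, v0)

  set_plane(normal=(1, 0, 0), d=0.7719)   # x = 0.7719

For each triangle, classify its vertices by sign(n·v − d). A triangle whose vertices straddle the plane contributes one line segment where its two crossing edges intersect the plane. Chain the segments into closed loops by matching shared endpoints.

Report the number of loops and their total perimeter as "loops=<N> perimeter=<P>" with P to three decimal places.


loops=2 perimeter=7.203

Straddling triangles (12 of 30):
  (v0,v3,v1) [+-+] → (0.7719, 2.2408, 0)–(0.7719, 2.19478, 0.0193045)  len=0.0499
  (v1,v3,v4) [+--] → (0.7719, 2.19478, 0.0193045)–(0.7719, 1.04343, 0.5023)  len=1.2486
  (v1,v4,v2) [+-+] → (0.7719, 1.04343, 0.5023)–(0.7719, 1.04343, 0.218081)  len=0.2842
  (v2,v4,v5) [+--] → (0.7719, 1.04343, 0.218081)–(0.7719, 1.04343, -0.5023)  len=0.7204
  (v2,v5,v0) [+-+] → (0.7719, 1.04343, -0.5023)–(0.7719, 1.22927, -0.424343)  len=0.2015
  (v0,v5,v3) [+--] → (0.7719, 1.22927, -0.424343)–(0.7719, 2.2408, 0)  len=1.0969
  (v12,v0,v13) [-+-] → (0.7719, -2.2408, 0)–(0.7719, -1.22927, 0.424343)  len=1.0969
  (v13,v0,v1) [-++] → (0.7719, -1.22927, 0.424343)–(0.7719, -1.04343, 0.5023)  len=0.2015
  (v13,v1,v14) [-+-] → (0.7719, -1.04343, 0.5023)–(0.7719, -1.04343, -0.218081)  len=0.7204
  (v14,v1,v2) [-++] → (0.7719, -1.04343, -0.218081)–(0.7719, -1.04343, -0.5023)  len=0.2842
  (v14,v2,v12) [-+-] → (0.7719, -1.04343, -0.5023)–(0.7719, -2.19478, -0.0193045)  len=1.2486
  (v12,v2,v0) [-++] → (0.7719, -2.19478, -0.0193045)–(0.7719, -2.2408, 0)  len=0.0499

Chained into 2 loop(s):
  loop 1: 6 segments, perimeter = 3.6015
  loop 2: 6 segments, perimeter = 3.6015
Total perimeter = 7.203


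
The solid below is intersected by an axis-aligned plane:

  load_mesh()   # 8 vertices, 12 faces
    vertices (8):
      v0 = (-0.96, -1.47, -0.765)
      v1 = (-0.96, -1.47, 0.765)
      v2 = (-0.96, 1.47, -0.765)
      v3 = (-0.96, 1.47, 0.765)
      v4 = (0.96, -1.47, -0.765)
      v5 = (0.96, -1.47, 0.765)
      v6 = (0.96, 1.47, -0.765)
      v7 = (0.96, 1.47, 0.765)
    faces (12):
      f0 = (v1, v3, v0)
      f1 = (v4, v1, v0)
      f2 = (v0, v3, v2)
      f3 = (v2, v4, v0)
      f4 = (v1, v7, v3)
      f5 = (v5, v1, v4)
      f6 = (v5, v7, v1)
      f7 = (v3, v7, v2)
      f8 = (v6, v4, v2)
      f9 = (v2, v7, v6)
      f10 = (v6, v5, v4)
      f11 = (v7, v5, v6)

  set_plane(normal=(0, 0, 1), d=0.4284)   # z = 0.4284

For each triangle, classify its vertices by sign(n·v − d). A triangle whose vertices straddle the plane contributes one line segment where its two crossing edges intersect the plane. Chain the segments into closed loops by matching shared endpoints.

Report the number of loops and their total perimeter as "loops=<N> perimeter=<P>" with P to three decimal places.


loops=1 perimeter=9.720

Straddling triangles (8 of 12):
  (v1,v3,v0) [++-] → (-0.96, 0.8232, 0.4284)–(-0.96, -1.47, 0.4284)  len=2.2932
  (v4,v1,v0) [-+-] → (-0.5376, -1.47, 0.4284)–(-0.96, -1.47, 0.4284)  len=0.4224
  (v0,v3,v2) [-+-] → (-0.96, 0.8232, 0.4284)–(-0.96, 1.47, 0.4284)  len=0.6468
  (v5,v1,v4) [++-] → (-0.5376, -1.47, 0.4284)–(0.96, -1.47, 0.4284)  len=1.4976
  (v3,v7,v2) [++-] → (0.5376, 1.47, 0.4284)–(-0.96, 1.47, 0.4284)  len=1.4976
  (v2,v7,v6) [-+-] → (0.5376, 1.47, 0.4284)–(0.96, 1.47, 0.4284)  len=0.4224
  (v6,v5,v4) [-+-] → (0.96, -0.8232, 0.4284)–(0.96, -1.47, 0.4284)  len=0.6468
  (v7,v5,v6) [++-] → (0.96, -0.8232, 0.4284)–(0.96, 1.47, 0.4284)  len=2.2932

Chained into 1 loop(s):
  loop 1: 8 segments, perimeter = 9.7200
Total perimeter = 9.720


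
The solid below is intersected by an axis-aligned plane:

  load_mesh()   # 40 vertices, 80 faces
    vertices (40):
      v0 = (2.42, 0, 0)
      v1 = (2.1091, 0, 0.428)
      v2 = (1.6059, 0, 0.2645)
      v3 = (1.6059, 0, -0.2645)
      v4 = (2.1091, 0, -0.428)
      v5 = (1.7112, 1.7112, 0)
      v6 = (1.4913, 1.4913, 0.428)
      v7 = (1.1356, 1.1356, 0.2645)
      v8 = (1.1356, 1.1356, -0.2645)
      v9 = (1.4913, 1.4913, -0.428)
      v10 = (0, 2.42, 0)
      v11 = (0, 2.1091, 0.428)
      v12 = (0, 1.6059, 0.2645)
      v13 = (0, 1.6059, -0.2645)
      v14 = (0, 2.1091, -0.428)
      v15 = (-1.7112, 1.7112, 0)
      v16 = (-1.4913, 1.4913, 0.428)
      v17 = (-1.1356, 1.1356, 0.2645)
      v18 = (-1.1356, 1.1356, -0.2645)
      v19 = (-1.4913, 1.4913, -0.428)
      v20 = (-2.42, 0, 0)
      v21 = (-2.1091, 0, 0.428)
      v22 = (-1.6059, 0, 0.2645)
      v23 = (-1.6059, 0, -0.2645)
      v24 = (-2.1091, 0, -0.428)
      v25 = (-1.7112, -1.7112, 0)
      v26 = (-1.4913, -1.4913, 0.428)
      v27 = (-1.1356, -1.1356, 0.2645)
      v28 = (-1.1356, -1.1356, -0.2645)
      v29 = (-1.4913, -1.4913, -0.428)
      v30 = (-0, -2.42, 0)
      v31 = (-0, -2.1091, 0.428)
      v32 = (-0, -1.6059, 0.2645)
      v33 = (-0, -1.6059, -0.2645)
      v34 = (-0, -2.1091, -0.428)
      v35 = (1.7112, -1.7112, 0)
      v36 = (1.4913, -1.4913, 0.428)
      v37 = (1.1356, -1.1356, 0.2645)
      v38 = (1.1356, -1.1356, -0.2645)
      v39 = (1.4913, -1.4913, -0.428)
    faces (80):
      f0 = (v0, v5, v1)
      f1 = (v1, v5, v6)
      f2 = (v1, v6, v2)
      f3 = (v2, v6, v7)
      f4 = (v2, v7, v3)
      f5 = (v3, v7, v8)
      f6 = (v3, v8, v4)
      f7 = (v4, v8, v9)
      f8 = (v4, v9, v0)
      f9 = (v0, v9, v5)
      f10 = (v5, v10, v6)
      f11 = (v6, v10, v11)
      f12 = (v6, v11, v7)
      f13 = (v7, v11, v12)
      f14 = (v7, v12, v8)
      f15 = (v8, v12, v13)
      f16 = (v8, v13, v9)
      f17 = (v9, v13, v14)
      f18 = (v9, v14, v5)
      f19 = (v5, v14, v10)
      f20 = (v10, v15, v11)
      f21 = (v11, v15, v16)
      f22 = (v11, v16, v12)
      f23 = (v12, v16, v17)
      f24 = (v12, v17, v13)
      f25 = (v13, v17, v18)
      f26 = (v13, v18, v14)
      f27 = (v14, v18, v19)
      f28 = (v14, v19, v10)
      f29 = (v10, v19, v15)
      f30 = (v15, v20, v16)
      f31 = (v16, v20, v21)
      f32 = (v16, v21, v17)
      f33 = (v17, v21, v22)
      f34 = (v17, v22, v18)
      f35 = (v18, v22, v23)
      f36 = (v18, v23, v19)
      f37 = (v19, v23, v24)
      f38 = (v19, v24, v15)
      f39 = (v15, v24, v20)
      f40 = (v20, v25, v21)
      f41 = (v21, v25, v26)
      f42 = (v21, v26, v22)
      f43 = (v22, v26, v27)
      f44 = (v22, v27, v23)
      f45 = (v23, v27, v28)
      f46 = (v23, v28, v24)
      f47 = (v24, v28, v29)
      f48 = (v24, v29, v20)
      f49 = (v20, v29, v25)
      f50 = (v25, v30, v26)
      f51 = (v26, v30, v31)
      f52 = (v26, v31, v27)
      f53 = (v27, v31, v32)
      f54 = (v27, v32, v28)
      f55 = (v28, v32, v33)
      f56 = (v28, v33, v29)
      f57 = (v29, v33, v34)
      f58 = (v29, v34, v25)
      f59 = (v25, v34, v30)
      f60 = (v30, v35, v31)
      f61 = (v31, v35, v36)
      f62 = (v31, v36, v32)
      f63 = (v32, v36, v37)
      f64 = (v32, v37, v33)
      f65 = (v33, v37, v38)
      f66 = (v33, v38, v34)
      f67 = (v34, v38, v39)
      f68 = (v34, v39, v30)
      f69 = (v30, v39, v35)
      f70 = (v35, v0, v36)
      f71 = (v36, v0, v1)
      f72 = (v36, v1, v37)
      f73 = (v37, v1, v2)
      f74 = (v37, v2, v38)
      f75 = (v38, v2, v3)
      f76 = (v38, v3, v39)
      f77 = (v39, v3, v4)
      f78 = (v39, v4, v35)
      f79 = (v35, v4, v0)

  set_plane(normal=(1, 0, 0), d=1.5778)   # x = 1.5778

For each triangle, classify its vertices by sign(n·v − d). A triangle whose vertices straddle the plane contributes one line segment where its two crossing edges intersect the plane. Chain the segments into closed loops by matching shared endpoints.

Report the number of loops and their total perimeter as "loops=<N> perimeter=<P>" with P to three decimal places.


loops=2 perimeter=8.604

Straddling triangles (24 of 80):
  (v1,v5,v6) [++-] → (1.5778, 1.5778, 0.259642)–(1.5778, 1.2825, 0.428)  len=0.3399
  (v1,v6,v2) [+-+] → (1.5778, 1.2825, 0.428)–(1.5778, 0.365668, 0.30459)  len=0.9251
  (v2,v6,v7) [+--] → (1.5778, 0.365668, 0.30459)–(1.5778, 0.0678511, 0.2645)  len=0.3005
  (v2,v7,v3) [+-+] → (1.5778, 0.0678511, 0.2645)–(1.5778, 0.0678511, -0.232893)  len=0.4974
  (v3,v7,v8) [+--] → (1.5778, 0.0678511, -0.232893)–(1.5778, 0.0678511, -0.2645)  len=0.0316
  (v3,v8,v4) [+-+] → (1.5778, 0.0678511, -0.2645)–(1.5778, 0.619768, -0.338768)  len=0.5569
  (v4,v8,v9) [+--] → (1.5778, 0.619768, -0.338768)–(1.5778, 1.2825, -0.428)  len=0.6687
  (v4,v9,v0) [+-+] → (1.5778, 1.2825, -0.428)–(1.5778, 1.3524, -0.388136)  len=0.0805
  (v0,v9,v5) [+-+] → (1.5778, 1.3524, -0.388136)–(1.5778, 1.5778, -0.259642)  len=0.2595
  (v5,v10,v6) [+--] → (1.5778, 1.76646, 0)–(1.5778, 1.5778, 0.259642)  len=0.3209
  (v9,v14,v5) [--+] → (1.5778, 1.74222, -0.0333656)–(1.5778, 1.5778, -0.259642)  len=0.2797
  (v5,v14,v10) [+--] → (1.5778, 1.74222, -0.0333656)–(1.5778, 1.76646, 0)  len=0.0412
  (v30,v35,v31) [-+-] → (1.5778, -1.76646, 0)–(1.5778, -1.74222, 0.0333656)  len=0.0412
  (v31,v35,v36) [-+-] → (1.5778, -1.74222, 0.0333656)–(1.5778, -1.5778, 0.259642)  len=0.2797
  (v30,v39,v35) [--+] → (1.5778, -1.5778, -0.259642)–(1.5778, -1.76646, 0)  len=0.3209
  (v35,v0,v36) [++-] → (1.5778, -1.3524, 0.388136)–(1.5778, -1.5778, 0.259642)  len=0.2595
  (v36,v0,v1) [-++] → (1.5778, -1.3524, 0.388136)–(1.5778, -1.2825, 0.428)  len=0.0805
  (v36,v1,v37) [-+-] → (1.5778, -1.2825, 0.428)–(1.5778, -0.619768, 0.338768)  len=0.6687
  (v37,v1,v2) [-++] → (1.5778, -0.619768, 0.338768)–(1.5778, -0.0678511, 0.2645)  len=0.5569
  (v37,v2,v38) [-+-] → (1.5778, -0.0678511, 0.2645)–(1.5778, -0.0678511, 0.232893)  len=0.0316
  (v38,v2,v3) [-++] → (1.5778, -0.0678511, 0.232893)–(1.5778, -0.0678511, -0.2645)  len=0.4974
  (v38,v3,v39) [-+-] → (1.5778, -0.0678511, -0.2645)–(1.5778, -0.365668, -0.30459)  len=0.3005
  (v39,v3,v4) [-++] → (1.5778, -0.365668, -0.30459)–(1.5778, -1.2825, -0.428)  len=0.9251
  (v39,v4,v35) [-++] → (1.5778, -1.2825, -0.428)–(1.5778, -1.5778, -0.259642)  len=0.3399

Chained into 2 loop(s):
  loop 1: 12 segments, perimeter = 4.3019
  loop 2: 12 segments, perimeter = 4.3019
Total perimeter = 8.604


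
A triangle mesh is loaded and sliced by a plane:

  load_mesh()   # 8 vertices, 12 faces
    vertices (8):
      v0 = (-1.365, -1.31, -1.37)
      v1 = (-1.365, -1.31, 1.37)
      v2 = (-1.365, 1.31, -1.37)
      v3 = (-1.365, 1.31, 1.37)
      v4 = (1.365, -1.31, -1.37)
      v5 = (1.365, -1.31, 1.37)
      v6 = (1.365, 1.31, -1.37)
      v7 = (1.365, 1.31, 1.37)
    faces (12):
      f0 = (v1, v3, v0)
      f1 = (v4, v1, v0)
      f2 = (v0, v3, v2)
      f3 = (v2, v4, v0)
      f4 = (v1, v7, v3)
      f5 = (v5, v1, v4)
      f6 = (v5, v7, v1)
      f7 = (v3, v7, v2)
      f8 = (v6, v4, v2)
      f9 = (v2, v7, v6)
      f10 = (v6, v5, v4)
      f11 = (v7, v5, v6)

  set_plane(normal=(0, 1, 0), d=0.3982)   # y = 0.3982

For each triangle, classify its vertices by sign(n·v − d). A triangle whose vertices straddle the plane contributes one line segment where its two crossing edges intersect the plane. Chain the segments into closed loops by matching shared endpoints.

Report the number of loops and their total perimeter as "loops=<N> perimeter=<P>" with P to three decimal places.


loops=1 perimeter=10.940

Straddling triangles (8 of 12):
  (v1,v3,v0) [-+-] → (-1.365, 0.3982, 1.37)–(-1.365, 0.3982, 0.416438)  len=0.9536
  (v0,v3,v2) [-++] → (-1.365, 0.3982, 0.416438)–(-1.365, 0.3982, -1.37)  len=1.7864
  (v2,v4,v0) [+--] → (-0.414918, 0.3982, -1.37)–(-1.365, 0.3982, -1.37)  len=0.9501
  (v1,v7,v3) [-++] → (0.414918, 0.3982, 1.37)–(-1.365, 0.3982, 1.37)  len=1.7799
  (v5,v7,v1) [-+-] → (1.365, 0.3982, 1.37)–(0.414918, 0.3982, 1.37)  len=0.9501
  (v6,v4,v2) [+-+] → (1.365, 0.3982, -1.37)–(-0.414918, 0.3982, -1.37)  len=1.7799
  (v6,v5,v4) [+--] → (1.365, 0.3982, -0.416438)–(1.365, 0.3982, -1.37)  len=0.9536
  (v7,v5,v6) [+-+] → (1.365, 0.3982, 1.37)–(1.365, 0.3982, -0.416438)  len=1.7864

Chained into 1 loop(s):
  loop 1: 8 segments, perimeter = 10.9400
Total perimeter = 10.940


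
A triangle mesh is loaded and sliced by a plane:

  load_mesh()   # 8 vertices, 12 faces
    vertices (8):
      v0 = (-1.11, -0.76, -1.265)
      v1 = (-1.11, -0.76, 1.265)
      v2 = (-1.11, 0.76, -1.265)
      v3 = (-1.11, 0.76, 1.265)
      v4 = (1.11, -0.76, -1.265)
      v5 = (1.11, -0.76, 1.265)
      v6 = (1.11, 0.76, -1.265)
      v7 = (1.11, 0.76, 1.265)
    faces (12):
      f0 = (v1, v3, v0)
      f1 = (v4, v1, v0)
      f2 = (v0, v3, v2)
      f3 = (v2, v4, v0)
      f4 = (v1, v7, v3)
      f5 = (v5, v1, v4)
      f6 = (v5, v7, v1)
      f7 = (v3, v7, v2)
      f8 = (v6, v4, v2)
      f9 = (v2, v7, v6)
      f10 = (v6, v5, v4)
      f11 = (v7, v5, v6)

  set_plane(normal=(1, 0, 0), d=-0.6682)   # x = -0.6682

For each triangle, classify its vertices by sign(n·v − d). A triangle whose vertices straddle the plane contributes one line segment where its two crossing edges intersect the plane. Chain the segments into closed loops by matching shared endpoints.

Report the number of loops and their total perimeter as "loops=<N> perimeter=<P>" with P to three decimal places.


Straddling triangles (8 of 12):
  (v4,v1,v0) [+--] → (-0.6682, -0.76, 0.761507)–(-0.6682, -0.76, -1.265)  len=2.0265
  (v2,v4,v0) [-+-] → (-0.6682, 0.457506, -1.265)–(-0.6682, -0.76, -1.265)  len=1.2175
  (v1,v7,v3) [-+-] → (-0.6682, -0.457506, 1.265)–(-0.6682, 0.76, 1.265)  len=1.2175
  (v5,v1,v4) [+-+] → (-0.6682, -0.76, 1.265)–(-0.6682, -0.76, 0.761507)  len=0.5035
  (v5,v7,v1) [++-] → (-0.6682, -0.457506, 1.265)–(-0.6682, -0.76, 1.265)  len=0.3025
  (v3,v7,v2) [-+-] → (-0.6682, 0.76, 1.265)–(-0.6682, 0.76, -0.761507)  len=2.0265
  (v6,v4,v2) [++-] → (-0.6682, 0.457506, -1.265)–(-0.6682, 0.76, -1.265)  len=0.3025
  (v2,v7,v6) [-++] → (-0.6682, 0.76, -0.761507)–(-0.6682, 0.76, -1.265)  len=0.5035

Chained into 1 loop(s):
  loop 1: 8 segments, perimeter = 8.1000
Total perimeter = 8.100

loops=1 perimeter=8.100


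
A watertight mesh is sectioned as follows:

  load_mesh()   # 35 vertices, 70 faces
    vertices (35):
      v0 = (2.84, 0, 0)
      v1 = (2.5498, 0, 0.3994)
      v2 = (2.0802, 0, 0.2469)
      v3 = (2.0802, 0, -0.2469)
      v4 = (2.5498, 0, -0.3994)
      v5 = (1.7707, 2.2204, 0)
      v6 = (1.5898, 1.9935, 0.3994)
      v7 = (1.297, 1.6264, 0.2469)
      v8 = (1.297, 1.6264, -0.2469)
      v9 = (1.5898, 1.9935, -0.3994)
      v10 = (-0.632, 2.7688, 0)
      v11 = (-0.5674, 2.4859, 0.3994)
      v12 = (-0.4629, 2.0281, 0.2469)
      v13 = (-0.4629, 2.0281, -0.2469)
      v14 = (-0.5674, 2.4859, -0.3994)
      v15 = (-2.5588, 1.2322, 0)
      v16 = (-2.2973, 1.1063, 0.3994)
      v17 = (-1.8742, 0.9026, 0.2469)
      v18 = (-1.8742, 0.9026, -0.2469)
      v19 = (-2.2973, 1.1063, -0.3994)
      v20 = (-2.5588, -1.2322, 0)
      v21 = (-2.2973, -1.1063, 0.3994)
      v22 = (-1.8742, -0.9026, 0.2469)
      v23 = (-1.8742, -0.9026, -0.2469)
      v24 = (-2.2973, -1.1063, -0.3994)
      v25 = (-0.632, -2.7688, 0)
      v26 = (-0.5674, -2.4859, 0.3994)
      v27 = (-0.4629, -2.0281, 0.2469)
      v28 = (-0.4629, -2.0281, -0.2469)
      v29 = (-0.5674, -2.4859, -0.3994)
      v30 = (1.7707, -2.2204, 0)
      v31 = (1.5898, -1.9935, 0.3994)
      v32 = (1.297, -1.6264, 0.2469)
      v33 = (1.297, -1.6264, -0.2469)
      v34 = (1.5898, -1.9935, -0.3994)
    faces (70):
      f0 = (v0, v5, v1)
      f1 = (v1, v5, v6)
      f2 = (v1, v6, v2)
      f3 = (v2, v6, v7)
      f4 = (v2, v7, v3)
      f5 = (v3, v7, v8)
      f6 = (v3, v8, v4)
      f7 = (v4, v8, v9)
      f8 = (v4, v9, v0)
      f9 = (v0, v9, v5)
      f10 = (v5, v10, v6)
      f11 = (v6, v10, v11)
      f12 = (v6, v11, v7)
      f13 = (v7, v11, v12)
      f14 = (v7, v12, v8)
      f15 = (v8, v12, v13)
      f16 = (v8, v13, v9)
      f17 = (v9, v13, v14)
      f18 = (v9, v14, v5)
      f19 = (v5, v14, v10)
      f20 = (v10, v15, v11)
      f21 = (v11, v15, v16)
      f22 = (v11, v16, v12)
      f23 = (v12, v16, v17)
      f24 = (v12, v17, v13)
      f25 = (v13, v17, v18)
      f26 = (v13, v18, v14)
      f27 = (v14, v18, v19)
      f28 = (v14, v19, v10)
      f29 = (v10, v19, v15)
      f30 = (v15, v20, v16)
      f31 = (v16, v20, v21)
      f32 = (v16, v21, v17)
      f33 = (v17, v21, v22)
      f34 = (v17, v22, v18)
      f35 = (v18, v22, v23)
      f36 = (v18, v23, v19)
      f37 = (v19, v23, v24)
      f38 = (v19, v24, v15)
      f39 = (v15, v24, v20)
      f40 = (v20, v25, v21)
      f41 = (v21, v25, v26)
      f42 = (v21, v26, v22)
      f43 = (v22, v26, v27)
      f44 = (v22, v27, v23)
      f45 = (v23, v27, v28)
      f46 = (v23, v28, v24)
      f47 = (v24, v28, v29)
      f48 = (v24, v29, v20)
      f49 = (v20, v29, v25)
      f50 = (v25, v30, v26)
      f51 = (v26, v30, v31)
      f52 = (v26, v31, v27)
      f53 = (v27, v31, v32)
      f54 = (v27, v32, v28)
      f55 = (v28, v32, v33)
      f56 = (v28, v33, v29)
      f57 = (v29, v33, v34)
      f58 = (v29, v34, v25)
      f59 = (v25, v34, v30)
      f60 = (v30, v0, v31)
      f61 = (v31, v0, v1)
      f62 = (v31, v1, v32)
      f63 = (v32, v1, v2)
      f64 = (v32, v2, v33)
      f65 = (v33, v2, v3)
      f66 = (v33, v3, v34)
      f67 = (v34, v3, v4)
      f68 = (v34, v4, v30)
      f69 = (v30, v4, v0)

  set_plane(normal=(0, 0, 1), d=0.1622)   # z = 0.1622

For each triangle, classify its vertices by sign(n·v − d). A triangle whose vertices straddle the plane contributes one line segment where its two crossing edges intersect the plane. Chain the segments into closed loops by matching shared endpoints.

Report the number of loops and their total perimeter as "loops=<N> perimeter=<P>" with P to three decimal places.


loops=2 perimeter=29.172

Straddling triangles (28 of 70):
  (v0,v5,v1) [--+] → (2.0871, 1.31868, 0.1622)–(2.72215, 0, 0.1622)  len=1.4636
  (v1,v5,v6) [+-+] → (2.0871, 1.31868, 0.1622)–(1.69723, 2.12825, 0.1622)  len=0.8986
  (v2,v7,v3) [++-] → (1.43134, 1.34743, 0.1622)–(2.0802, 0, 0.1622)  len=1.4955
  (v3,v7,v8) [-+-] → (1.43134, 1.34743, 0.1622)–(1.297, 1.6264, 0.1622)  len=0.3096
  (v5,v10,v6) [--+] → (0.270293, 2.45394, 0.1622)–(1.69723, 2.12825, 0.1622)  len=1.4636
  (v6,v10,v11) [+-+] → (0.270293, 2.45394, 0.1622)–(-0.605765, 2.65391, 0.1622)  len=0.8986
  (v7,v12,v8) [++-] → (-0.16103, 1.9592, 0.1622)–(1.297, 1.6264, 0.1622)  len=1.4955
  (v8,v12,v13) [-+-] → (-0.16103, 1.9592, 0.1622)–(-0.4629, 2.0281, 0.1622)  len=0.3096
  (v10,v15,v11) [--+] → (-1.75007, 1.74134, 0.1622)–(-0.605765, 2.65391, 0.1622)  len=1.4636
  (v11,v15,v16) [+-+] → (-1.75007, 1.74134, 0.1622)–(-2.4526, 1.18107, 0.1622)  len=0.8986
  (v12,v17,v13) [++-] → (-1.63212, 1.09565, 0.1622)–(-0.4629, 2.0281, 0.1622)  len=1.4955
  (v13,v17,v18) [-+-] → (-1.63212, 1.09565, 0.1622)–(-1.8742, 0.9026, 0.1622)  len=0.3096
  (v15,v20,v16) [--+] → (-2.4526, -0.282514, 0.1622)–(-2.4526, 1.18107, 0.1622)  len=1.4636
  (v16,v20,v21) [+-+] → (-2.4526, -0.282514, 0.1622)–(-2.4526, -1.18107, 0.1622)  len=0.8986
  (v17,v22,v18) [++-] → (-1.8742, -0.59296, 0.1622)–(-1.8742, 0.9026, 0.1622)  len=1.4956
  (v18,v22,v23) [-+-] → (-1.8742, -0.59296, 0.1622)–(-1.8742, -0.9026, 0.1622)  len=0.3096
  (v20,v25,v21) [--+] → (-1.30829, -2.09364, 0.1622)–(-2.4526, -1.18107, 0.1622)  len=1.4636
  (v21,v25,v26) [+-+] → (-1.30829, -2.09364, 0.1622)–(-0.605765, -2.65391, 0.1622)  len=0.8986
  (v22,v27,v23) [++-] → (-0.704976, -1.83505, 0.1622)–(-1.8742, -0.9026, 0.1622)  len=1.4955
  (v23,v27,v28) [-+-] → (-0.704976, -1.83505, 0.1622)–(-0.4629, -2.0281, 0.1622)  len=0.3096
  (v25,v30,v26) [--+] → (0.821176, -2.32822, 0.1622)–(-0.605765, -2.65391, 0.1622)  len=1.4636
  (v26,v30,v31) [+-+] → (0.821176, -2.32822, 0.1622)–(1.69723, -2.12825, 0.1622)  len=0.8986
  (v27,v32,v28) [++-] → (0.99513, -1.6953, 0.1622)–(-0.4629, -2.0281, 0.1622)  len=1.4955
  (v28,v32,v33) [-+-] → (0.99513, -1.6953, 0.1622)–(1.297, -1.6264, 0.1622)  len=0.3096
  (v30,v0,v31) [--+] → (2.33228, -0.809579, 0.1622)–(1.69723, -2.12825, 0.1622)  len=1.4636
  (v31,v0,v1) [+-+] → (2.33228, -0.809579, 0.1622)–(2.72215, 0, 0.1622)  len=0.8986
  (v32,v2,v33) [++-] → (1.94586, -0.278971, 0.1622)–(1.297, -1.6264, 0.1622)  len=1.4955
  (v33,v2,v3) [-+-] → (1.94586, -0.278971, 0.1622)–(2.0802, 0, 0.1622)  len=0.3096

Chained into 2 loop(s):
  loop 1: 14 segments, perimeter = 16.5354
  loop 2: 14 segments, perimeter = 12.6361
Total perimeter = 29.172


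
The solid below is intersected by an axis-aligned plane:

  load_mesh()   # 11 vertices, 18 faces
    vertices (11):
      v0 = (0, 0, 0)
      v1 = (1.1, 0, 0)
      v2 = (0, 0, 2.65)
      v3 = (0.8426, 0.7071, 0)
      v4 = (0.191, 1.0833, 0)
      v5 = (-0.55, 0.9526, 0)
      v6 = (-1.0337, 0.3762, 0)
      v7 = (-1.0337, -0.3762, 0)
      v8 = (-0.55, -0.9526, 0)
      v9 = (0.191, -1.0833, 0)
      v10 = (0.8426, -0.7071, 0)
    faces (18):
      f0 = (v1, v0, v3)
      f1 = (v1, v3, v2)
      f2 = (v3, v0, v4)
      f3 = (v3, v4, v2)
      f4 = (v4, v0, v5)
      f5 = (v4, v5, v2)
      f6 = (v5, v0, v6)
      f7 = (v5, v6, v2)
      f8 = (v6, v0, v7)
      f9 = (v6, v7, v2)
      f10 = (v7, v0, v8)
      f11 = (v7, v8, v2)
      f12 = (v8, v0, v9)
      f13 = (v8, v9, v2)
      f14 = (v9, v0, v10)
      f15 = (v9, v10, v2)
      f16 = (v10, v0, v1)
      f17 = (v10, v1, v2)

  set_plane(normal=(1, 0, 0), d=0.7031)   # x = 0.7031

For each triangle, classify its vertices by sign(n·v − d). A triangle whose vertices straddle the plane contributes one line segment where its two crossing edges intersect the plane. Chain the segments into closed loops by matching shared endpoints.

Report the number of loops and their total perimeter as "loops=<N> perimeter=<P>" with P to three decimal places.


Straddling triangles (8 of 18):
  (v1,v0,v3) [+-+] → (0.7031, 0, 0)–(0.7031, 0.590033, 0)  len=0.5900
  (v1,v3,v2) [++-] → (0.7031, 0.590033, 0.438731)–(0.7031, 0, 0.956168)  len=0.7848
  (v3,v0,v4) [+--] → (0.7031, 0.590033, 0)–(0.7031, 0.78764, 0)  len=0.1976
  (v3,v4,v2) [+--] → (0.7031, 0.78764, 0)–(0.7031, 0.590033, 0.438731)  len=0.4812
  (v9,v0,v10) [--+] → (0.7031, -0.590033, 0)–(0.7031, -0.78764, 0)  len=0.1976
  (v9,v10,v2) [-+-] → (0.7031, -0.78764, 0)–(0.7031, -0.590033, 0.438731)  len=0.4812
  (v10,v0,v1) [+-+] → (0.7031, -0.590033, 0)–(0.7031, 0, 0)  len=0.5900
  (v10,v1,v2) [++-] → (0.7031, 0, 0.956168)–(0.7031, -0.590033, 0.438731)  len=0.7848

Chained into 1 loop(s):
  loop 1: 8 segments, perimeter = 4.1072
Total perimeter = 4.107

loops=1 perimeter=4.107
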